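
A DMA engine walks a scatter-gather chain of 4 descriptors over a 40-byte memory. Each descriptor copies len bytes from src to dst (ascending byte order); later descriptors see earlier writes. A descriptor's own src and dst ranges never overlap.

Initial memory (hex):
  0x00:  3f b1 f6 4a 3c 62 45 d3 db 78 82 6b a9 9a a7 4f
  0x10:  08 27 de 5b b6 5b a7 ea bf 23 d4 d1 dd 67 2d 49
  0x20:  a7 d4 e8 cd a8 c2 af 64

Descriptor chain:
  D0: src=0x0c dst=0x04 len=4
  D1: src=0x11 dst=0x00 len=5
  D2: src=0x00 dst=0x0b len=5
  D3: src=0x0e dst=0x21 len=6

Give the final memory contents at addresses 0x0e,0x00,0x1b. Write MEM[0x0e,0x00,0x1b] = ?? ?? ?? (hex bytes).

MEM[0x0e,0x00,0x1b] = b6 27 d1

#0 dst[0x04+4] := {0xa9,0x9a,0xa7,0x4f}
#1 dst[0x00+5] := {0x27,0xde,0x5b,0xb6,0x5b}
#2 dst[0x0b+5] := {0x27,0xde,0x5b,0xb6,0x5b}
#3 dst[0x21+6] := {0xb6,0x5b,0x08,0x27,0xde,0x5b}
query mem[0x0e]=0xb6, mem[0x00]=0x27, mem[0x1b]=0xd1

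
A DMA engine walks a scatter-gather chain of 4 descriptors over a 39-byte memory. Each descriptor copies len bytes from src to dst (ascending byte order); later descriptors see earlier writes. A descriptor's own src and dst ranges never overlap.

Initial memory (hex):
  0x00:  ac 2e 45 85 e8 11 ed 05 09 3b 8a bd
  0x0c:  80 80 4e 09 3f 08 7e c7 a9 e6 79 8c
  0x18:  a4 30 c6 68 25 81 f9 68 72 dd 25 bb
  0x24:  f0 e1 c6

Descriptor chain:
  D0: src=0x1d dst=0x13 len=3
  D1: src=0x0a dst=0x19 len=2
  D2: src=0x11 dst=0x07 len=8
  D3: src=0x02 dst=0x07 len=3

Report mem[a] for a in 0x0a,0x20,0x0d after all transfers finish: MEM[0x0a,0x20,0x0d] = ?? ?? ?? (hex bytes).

MEM[0x0a,0x20,0x0d] = f9 72 8c

[0] 0x1d->0x13 len=3 : 81 f9 68
[1] 0x0a->0x19 len=2 : 8a bd
[2] 0x11->0x07 len=8 : 08 7e 81 f9 68 79 8c a4
[3] 0x02->0x07 len=3 : 45 85 e8
query mem[0x0a]=0xf9, mem[0x20]=0x72, mem[0x0d]=0x8c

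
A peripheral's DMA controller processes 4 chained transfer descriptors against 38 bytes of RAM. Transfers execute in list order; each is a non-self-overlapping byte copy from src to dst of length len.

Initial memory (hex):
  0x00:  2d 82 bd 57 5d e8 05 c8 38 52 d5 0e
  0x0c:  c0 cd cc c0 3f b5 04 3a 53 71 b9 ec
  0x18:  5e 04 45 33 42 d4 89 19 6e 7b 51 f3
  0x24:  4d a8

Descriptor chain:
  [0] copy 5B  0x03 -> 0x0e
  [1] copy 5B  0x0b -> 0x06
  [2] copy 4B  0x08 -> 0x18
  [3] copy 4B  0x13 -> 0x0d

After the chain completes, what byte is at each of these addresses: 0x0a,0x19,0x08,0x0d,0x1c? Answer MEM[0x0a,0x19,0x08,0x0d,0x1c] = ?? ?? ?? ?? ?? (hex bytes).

#0 dst[0x0e+5] := {0x57,0x5d,0xe8,0x05,0xc8}
#1 dst[0x06+5] := {0x0e,0xc0,0xcd,0x57,0x5d}
#2 dst[0x18+4] := {0xcd,0x57,0x5d,0x0e}
#3 dst[0x0d+4] := {0x3a,0x53,0x71,0xb9}
query mem[0x0a]=0x5d, mem[0x19]=0x57, mem[0x08]=0xcd, mem[0x0d]=0x3a, mem[0x1c]=0x42

MEM[0x0a,0x19,0x08,0x0d,0x1c] = 5d 57 cd 3a 42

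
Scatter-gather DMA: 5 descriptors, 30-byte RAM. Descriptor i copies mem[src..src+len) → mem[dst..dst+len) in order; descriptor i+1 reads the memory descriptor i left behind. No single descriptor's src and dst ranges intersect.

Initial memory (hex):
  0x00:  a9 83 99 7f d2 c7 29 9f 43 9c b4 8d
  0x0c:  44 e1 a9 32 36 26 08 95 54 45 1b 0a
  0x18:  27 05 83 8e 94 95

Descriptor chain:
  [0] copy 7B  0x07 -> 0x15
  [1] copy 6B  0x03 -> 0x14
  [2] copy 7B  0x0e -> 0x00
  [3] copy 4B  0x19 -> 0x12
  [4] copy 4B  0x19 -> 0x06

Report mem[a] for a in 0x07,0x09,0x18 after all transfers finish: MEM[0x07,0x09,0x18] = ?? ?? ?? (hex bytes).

#0 dst[0x15+7] := {0x9f,0x43,0x9c,0xb4,0x8d,0x44,0xe1}
#1 dst[0x14+6] := {0x7f,0xd2,0xc7,0x29,0x9f,0x43}
#2 dst[0x00+7] := {0xa9,0x32,0x36,0x26,0x08,0x95,0x7f}
#3 dst[0x12+4] := {0x43,0x44,0xe1,0x94}
#4 dst[0x06+4] := {0x43,0x44,0xe1,0x94}
query mem[0x07]=0x44, mem[0x09]=0x94, mem[0x18]=0x9f

MEM[0x07,0x09,0x18] = 44 94 9f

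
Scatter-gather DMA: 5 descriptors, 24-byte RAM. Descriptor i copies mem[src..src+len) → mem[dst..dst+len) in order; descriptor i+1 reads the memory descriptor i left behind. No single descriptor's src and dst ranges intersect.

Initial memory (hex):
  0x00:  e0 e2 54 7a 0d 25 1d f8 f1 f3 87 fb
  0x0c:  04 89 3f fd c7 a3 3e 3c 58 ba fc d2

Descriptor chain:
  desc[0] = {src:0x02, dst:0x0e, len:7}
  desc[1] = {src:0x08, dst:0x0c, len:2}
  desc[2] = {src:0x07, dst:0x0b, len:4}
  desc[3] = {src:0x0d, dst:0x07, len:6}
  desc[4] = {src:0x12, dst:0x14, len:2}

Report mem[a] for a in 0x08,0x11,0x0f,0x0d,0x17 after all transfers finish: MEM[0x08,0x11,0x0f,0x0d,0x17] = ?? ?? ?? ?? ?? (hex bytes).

[0] 0x02->0x0e len=7 : 54 7a 0d 25 1d f8 f1
[1] 0x08->0x0c len=2 : f1 f3
[2] 0x07->0x0b len=4 : f8 f1 f3 87
[3] 0x0d->0x07 len=6 : f3 87 7a 0d 25 1d
[4] 0x12->0x14 len=2 : 1d f8
query mem[0x08]=0x87, mem[0x11]=0x25, mem[0x0f]=0x7a, mem[0x0d]=0xf3, mem[0x17]=0xd2

MEM[0x08,0x11,0x0f,0x0d,0x17] = 87 25 7a f3 d2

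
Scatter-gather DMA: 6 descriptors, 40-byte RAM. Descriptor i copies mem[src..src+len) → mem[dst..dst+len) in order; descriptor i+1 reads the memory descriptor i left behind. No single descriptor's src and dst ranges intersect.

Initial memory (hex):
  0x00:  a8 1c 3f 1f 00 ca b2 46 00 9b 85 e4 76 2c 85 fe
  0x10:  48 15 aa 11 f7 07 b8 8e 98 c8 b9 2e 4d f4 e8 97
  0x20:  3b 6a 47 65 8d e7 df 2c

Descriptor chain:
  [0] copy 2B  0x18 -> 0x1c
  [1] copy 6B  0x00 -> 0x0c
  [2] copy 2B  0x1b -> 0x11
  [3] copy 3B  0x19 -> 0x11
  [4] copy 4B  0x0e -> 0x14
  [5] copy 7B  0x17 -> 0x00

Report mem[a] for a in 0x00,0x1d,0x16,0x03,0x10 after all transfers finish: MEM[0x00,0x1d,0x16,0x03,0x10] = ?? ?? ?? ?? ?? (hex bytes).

D0: mem[0x1c..0x1d] <- [98 c8]
D1: mem[0x0c..0x11] <- [a8 1c 3f 1f 00 ca]
D2: mem[0x11..0x12] <- [2e 98]
D3: mem[0x11..0x13] <- [c8 b9 2e]
D4: mem[0x14..0x17] <- [3f 1f 00 c8]
D5: mem[0x00..0x06] <- [c8 98 c8 b9 2e 98 c8]
query mem[0x00]=0xc8, mem[0x1d]=0xc8, mem[0x16]=0x00, mem[0x03]=0xb9, mem[0x10]=0x00

MEM[0x00,0x1d,0x16,0x03,0x10] = c8 c8 00 b9 00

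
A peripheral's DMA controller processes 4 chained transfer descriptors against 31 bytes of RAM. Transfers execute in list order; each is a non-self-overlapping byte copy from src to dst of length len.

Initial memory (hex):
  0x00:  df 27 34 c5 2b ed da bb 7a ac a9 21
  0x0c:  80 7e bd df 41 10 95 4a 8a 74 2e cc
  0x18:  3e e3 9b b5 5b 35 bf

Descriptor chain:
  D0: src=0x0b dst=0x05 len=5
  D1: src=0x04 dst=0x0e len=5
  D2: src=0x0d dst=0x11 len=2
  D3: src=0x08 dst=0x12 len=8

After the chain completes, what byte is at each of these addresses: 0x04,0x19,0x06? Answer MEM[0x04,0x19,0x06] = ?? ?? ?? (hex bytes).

  after D0: wrote 5B at 0x05 = 21807ebddf
  after D1: wrote 5B at 0x0e = 2b21807ebd
  after D2: wrote 2B at 0x11 = 7e2b
  after D3: wrote 8B at 0x12 = bddfa921807e2b21
query mem[0x04]=0x2b, mem[0x19]=0x21, mem[0x06]=0x80

MEM[0x04,0x19,0x06] = 2b 21 80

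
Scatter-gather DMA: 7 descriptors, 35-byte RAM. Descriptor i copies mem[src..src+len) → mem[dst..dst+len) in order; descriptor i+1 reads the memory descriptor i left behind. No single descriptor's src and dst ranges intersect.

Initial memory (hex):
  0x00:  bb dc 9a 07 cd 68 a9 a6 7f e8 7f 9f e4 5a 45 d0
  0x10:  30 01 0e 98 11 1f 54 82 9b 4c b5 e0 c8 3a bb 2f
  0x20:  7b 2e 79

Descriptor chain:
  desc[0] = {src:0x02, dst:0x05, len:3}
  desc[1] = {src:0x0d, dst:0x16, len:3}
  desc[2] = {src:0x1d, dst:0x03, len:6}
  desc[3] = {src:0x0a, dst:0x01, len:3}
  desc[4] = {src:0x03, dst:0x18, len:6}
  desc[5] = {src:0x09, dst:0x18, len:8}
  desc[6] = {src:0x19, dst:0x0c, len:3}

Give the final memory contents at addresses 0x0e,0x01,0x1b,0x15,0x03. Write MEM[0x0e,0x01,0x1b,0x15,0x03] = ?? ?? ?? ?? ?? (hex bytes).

  after D0: wrote 3B at 0x05 = 9a07cd
  after D1: wrote 3B at 0x16 = 5a45d0
  after D2: wrote 6B at 0x03 = 3abb2f7b2e79
  after D3: wrote 3B at 0x01 = 7f9fe4
  after D4: wrote 6B at 0x18 = e4bb2f7b2e79
  after D5: wrote 8B at 0x18 = e87f9fe45a45d030
  after D6: wrote 3B at 0x0c = 7f9fe4
query mem[0x0e]=0xe4, mem[0x01]=0x7f, mem[0x1b]=0xe4, mem[0x15]=0x1f, mem[0x03]=0xe4

MEM[0x0e,0x01,0x1b,0x15,0x03] = e4 7f e4 1f e4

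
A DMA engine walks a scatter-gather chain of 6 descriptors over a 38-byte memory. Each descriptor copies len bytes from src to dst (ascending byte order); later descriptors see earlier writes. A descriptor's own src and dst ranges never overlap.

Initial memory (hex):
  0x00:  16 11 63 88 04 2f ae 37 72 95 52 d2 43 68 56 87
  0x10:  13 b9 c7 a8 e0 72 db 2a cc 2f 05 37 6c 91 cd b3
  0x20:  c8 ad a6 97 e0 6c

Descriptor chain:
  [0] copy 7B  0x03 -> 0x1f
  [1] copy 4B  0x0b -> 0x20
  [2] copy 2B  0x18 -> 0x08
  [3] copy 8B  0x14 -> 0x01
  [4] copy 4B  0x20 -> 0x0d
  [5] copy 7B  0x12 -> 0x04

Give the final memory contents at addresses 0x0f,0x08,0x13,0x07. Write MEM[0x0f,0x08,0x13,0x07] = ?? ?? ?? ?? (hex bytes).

MEM[0x0f,0x08,0x13,0x07] = 68 db a8 72

D0: mem[0x1f..0x25] <- [88 04 2f ae 37 72 95]
D1: mem[0x20..0x23] <- [d2 43 68 56]
D2: mem[0x08..0x09] <- [cc 2f]
D3: mem[0x01..0x08] <- [e0 72 db 2a cc 2f 05 37]
D4: mem[0x0d..0x10] <- [d2 43 68 56]
D5: mem[0x04..0x0a] <- [c7 a8 e0 72 db 2a cc]
query mem[0x0f]=0x68, mem[0x08]=0xdb, mem[0x13]=0xa8, mem[0x07]=0x72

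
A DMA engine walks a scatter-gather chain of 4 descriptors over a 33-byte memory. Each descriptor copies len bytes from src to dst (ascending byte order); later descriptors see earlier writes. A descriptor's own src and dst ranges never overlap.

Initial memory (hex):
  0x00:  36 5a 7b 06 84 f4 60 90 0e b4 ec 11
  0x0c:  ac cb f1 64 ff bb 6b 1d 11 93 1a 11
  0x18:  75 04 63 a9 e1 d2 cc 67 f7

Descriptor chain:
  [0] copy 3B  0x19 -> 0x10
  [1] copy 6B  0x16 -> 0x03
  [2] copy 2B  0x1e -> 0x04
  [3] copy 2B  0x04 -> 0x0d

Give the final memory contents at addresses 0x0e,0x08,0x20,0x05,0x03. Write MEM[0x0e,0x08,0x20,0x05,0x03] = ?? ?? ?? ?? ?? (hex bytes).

#0 dst[0x10+3] := {0x04,0x63,0xa9}
#1 dst[0x03+6] := {0x1a,0x11,0x75,0x04,0x63,0xa9}
#2 dst[0x04+2] := {0xcc,0x67}
#3 dst[0x0d+2] := {0xcc,0x67}
query mem[0x0e]=0x67, mem[0x08]=0xa9, mem[0x20]=0xf7, mem[0x05]=0x67, mem[0x03]=0x1a

MEM[0x0e,0x08,0x20,0x05,0x03] = 67 a9 f7 67 1a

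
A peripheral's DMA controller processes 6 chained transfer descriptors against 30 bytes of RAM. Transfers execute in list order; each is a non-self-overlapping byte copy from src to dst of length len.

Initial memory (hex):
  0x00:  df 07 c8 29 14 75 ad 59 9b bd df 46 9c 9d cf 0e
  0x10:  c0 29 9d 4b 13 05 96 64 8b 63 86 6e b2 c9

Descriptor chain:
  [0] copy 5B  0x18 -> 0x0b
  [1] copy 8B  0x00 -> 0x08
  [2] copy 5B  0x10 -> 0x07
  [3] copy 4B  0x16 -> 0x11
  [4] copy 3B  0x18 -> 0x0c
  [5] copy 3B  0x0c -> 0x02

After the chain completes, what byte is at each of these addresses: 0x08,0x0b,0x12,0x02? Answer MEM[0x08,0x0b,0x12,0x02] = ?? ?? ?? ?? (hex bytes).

  after D0: wrote 5B at 0x0b = 8b63866eb2
  after D1: wrote 8B at 0x08 = df07c8291475ad59
  after D2: wrote 5B at 0x07 = c0299d4b13
  after D3: wrote 4B at 0x11 = 96648b63
  after D4: wrote 3B at 0x0c = 8b6386
  after D5: wrote 3B at 0x02 = 8b6386
query mem[0x08]=0x29, mem[0x0b]=0x13, mem[0x12]=0x64, mem[0x02]=0x8b

MEM[0x08,0x0b,0x12,0x02] = 29 13 64 8b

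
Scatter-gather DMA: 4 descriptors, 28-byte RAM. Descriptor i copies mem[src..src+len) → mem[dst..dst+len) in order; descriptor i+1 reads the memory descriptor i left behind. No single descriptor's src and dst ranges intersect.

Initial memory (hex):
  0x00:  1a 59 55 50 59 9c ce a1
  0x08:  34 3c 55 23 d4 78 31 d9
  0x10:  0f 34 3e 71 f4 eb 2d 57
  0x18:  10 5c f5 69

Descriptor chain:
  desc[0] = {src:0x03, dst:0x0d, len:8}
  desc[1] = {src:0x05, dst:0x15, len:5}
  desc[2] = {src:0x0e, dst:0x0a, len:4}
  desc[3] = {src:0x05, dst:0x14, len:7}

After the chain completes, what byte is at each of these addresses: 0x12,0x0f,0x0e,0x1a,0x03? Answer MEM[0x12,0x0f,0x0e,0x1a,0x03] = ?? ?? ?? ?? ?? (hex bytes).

D0: mem[0x0d..0x14] <- [50 59 9c ce a1 34 3c 55]
D1: mem[0x15..0x19] <- [9c ce a1 34 3c]
D2: mem[0x0a..0x0d] <- [59 9c ce a1]
D3: mem[0x14..0x1a] <- [9c ce a1 34 3c 59 9c]
query mem[0x12]=0x34, mem[0x0f]=0x9c, mem[0x0e]=0x59, mem[0x1a]=0x9c, mem[0x03]=0x50

MEM[0x12,0x0f,0x0e,0x1a,0x03] = 34 9c 59 9c 50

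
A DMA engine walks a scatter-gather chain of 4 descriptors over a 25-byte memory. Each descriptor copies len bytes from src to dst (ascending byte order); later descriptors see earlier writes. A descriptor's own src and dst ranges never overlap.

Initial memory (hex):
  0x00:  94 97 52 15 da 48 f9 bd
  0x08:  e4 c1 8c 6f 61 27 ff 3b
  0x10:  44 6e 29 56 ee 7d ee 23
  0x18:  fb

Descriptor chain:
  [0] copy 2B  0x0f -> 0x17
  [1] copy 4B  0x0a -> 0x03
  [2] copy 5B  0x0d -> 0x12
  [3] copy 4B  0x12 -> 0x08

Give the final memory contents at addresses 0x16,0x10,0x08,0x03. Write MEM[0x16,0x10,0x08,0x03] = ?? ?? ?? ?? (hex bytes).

[0] 0x0f->0x17 len=2 : 3b 44
[1] 0x0a->0x03 len=4 : 8c 6f 61 27
[2] 0x0d->0x12 len=5 : 27 ff 3b 44 6e
[3] 0x12->0x08 len=4 : 27 ff 3b 44
query mem[0x16]=0x6e, mem[0x10]=0x44, mem[0x08]=0x27, mem[0x03]=0x8c

MEM[0x16,0x10,0x08,0x03] = 6e 44 27 8c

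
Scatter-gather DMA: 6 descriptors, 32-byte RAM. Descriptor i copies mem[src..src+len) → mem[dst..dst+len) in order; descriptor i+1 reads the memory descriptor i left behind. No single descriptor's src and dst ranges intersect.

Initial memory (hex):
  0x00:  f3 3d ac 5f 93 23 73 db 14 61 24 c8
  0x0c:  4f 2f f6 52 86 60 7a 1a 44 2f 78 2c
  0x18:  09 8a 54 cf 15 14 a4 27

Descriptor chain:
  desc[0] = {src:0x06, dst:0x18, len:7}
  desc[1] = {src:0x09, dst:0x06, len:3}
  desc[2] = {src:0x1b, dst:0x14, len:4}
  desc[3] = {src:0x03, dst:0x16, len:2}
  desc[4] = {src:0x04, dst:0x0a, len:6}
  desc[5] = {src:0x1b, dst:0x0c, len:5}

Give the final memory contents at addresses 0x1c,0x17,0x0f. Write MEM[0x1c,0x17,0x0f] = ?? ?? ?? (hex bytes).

MEM[0x1c,0x17,0x0f] = 24 93 4f

  after D0: wrote 7B at 0x18 = 73db146124c84f
  after D1: wrote 3B at 0x06 = 6124c8
  after D2: wrote 4B at 0x14 = 6124c84f
  after D3: wrote 2B at 0x16 = 5f93
  after D4: wrote 6B at 0x0a = 93236124c861
  after D5: wrote 5B at 0x0c = 6124c84f27
query mem[0x1c]=0x24, mem[0x17]=0x93, mem[0x0f]=0x4f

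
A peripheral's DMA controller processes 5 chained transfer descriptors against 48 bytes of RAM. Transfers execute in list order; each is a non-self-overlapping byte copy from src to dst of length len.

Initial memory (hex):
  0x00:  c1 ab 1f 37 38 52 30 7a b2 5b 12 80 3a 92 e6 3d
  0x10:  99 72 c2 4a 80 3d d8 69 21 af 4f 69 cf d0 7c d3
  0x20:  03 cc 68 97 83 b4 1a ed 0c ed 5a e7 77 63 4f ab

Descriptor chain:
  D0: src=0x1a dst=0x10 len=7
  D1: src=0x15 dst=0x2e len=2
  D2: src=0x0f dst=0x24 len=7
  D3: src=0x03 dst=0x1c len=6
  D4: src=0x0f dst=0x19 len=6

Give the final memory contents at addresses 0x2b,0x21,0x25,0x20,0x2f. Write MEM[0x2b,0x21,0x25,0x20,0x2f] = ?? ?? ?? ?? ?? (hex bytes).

#0 dst[0x10+7] := {0x4f,0x69,0xcf,0xd0,0x7c,0xd3,0x03}
#1 dst[0x2e+2] := {0xd3,0x03}
#2 dst[0x24+7] := {0x3d,0x4f,0x69,0xcf,0xd0,0x7c,0xd3}
#3 dst[0x1c+6] := {0x37,0x38,0x52,0x30,0x7a,0xb2}
#4 dst[0x19+6] := {0x3d,0x4f,0x69,0xcf,0xd0,0x7c}
query mem[0x2b]=0xe7, mem[0x21]=0xb2, mem[0x25]=0x4f, mem[0x20]=0x7a, mem[0x2f]=0x03

MEM[0x2b,0x21,0x25,0x20,0x2f] = e7 b2 4f 7a 03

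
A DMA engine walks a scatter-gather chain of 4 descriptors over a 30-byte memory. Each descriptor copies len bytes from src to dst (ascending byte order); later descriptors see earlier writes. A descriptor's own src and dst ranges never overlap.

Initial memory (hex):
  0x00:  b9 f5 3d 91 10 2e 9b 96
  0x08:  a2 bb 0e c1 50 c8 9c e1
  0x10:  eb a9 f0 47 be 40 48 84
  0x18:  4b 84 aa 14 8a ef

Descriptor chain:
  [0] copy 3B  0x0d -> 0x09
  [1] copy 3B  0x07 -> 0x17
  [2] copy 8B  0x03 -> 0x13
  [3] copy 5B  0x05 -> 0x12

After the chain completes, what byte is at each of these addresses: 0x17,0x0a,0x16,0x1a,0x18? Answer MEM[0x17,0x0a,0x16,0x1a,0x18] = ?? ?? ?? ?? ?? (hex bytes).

#0 dst[0x09+3] := {0xc8,0x9c,0xe1}
#1 dst[0x17+3] := {0x96,0xa2,0xc8}
#2 dst[0x13+8] := {0x91,0x10,0x2e,0x9b,0x96,0xa2,0xc8,0x9c}
#3 dst[0x12+5] := {0x2e,0x9b,0x96,0xa2,0xc8}
query mem[0x17]=0x96, mem[0x0a]=0x9c, mem[0x16]=0xc8, mem[0x1a]=0x9c, mem[0x18]=0xa2

MEM[0x17,0x0a,0x16,0x1a,0x18] = 96 9c c8 9c a2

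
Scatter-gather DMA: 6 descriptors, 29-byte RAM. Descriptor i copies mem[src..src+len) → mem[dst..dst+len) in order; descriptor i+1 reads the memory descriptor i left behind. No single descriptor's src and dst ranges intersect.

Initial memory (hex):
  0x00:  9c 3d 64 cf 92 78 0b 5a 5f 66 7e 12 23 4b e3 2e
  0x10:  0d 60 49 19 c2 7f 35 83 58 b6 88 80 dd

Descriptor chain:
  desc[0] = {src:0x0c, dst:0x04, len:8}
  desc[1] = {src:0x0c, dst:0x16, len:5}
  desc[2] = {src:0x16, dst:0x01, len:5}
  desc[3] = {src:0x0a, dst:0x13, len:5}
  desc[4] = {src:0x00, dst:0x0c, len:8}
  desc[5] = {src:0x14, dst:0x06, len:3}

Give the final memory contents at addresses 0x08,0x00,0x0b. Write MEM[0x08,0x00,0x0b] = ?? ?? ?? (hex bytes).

MEM[0x08,0x00,0x0b] = 4b 9c 19

[0] 0x0c->0x04 len=8 : 23 4b e3 2e 0d 60 49 19
[1] 0x0c->0x16 len=5 : 23 4b e3 2e 0d
[2] 0x16->0x01 len=5 : 23 4b e3 2e 0d
[3] 0x0a->0x13 len=5 : 49 19 23 4b e3
[4] 0x00->0x0c len=8 : 9c 23 4b e3 2e 0d e3 2e
[5] 0x14->0x06 len=3 : 19 23 4b
query mem[0x08]=0x4b, mem[0x00]=0x9c, mem[0x0b]=0x19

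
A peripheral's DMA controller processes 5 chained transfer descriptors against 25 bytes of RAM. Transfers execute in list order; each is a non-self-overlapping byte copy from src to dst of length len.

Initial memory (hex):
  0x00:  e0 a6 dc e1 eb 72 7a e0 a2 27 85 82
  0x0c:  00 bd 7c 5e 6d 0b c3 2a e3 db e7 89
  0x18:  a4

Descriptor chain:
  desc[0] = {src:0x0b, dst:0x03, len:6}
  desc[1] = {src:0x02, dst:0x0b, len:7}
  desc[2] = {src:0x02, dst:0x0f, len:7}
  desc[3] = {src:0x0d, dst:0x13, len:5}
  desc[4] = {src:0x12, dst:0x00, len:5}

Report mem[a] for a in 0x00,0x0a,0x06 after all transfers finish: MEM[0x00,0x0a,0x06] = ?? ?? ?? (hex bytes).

MEM[0x00,0x0a,0x06] = bd 85 7c

[0] 0x0b->0x03 len=6 : 82 00 bd 7c 5e 6d
[1] 0x02->0x0b len=7 : dc 82 00 bd 7c 5e 6d
[2] 0x02->0x0f len=7 : dc 82 00 bd 7c 5e 6d
[3] 0x0d->0x13 len=5 : 00 bd dc 82 00
[4] 0x12->0x00 len=5 : bd 00 bd dc 82
query mem[0x00]=0xbd, mem[0x0a]=0x85, mem[0x06]=0x7c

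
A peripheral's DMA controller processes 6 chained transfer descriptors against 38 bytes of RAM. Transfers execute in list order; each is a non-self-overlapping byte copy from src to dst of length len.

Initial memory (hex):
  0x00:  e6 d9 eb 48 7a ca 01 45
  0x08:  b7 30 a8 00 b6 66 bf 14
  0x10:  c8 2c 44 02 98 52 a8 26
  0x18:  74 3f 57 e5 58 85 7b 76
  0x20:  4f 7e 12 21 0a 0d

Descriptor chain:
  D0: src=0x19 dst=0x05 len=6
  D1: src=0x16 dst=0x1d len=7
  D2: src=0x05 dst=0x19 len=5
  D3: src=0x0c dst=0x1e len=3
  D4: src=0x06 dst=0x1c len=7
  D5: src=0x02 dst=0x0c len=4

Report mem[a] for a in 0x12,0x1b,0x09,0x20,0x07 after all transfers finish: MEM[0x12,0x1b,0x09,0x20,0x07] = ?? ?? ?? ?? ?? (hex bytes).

D0: mem[0x05..0x0a] <- [3f 57 e5 58 85 7b]
D1: mem[0x1d..0x23] <- [a8 26 74 3f 57 e5 58]
D2: mem[0x19..0x1d] <- [3f 57 e5 58 85]
D3: mem[0x1e..0x20] <- [b6 66 bf]
D4: mem[0x1c..0x22] <- [57 e5 58 85 7b 00 b6]
D5: mem[0x0c..0x0f] <- [eb 48 7a 3f]
query mem[0x12]=0x44, mem[0x1b]=0xe5, mem[0x09]=0x85, mem[0x20]=0x7b, mem[0x07]=0xe5

MEM[0x12,0x1b,0x09,0x20,0x07] = 44 e5 85 7b e5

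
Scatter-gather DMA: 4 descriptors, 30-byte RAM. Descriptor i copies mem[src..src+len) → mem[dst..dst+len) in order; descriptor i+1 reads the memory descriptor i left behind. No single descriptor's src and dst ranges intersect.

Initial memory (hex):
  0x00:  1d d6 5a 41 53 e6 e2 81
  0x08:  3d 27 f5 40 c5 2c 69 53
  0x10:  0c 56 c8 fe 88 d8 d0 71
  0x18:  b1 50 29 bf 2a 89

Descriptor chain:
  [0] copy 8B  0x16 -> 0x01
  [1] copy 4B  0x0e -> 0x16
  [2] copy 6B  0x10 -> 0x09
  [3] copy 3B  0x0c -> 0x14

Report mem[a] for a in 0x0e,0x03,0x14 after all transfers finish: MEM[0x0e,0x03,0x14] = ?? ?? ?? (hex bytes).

MEM[0x0e,0x03,0x14] = d8 b1 fe

  after D0: wrote 8B at 0x01 = d071b15029bf2a89
  after D1: wrote 4B at 0x16 = 69530c56
  after D2: wrote 6B at 0x09 = 0c56c8fe88d8
  after D3: wrote 3B at 0x14 = fe88d8
query mem[0x0e]=0xd8, mem[0x03]=0xb1, mem[0x14]=0xfe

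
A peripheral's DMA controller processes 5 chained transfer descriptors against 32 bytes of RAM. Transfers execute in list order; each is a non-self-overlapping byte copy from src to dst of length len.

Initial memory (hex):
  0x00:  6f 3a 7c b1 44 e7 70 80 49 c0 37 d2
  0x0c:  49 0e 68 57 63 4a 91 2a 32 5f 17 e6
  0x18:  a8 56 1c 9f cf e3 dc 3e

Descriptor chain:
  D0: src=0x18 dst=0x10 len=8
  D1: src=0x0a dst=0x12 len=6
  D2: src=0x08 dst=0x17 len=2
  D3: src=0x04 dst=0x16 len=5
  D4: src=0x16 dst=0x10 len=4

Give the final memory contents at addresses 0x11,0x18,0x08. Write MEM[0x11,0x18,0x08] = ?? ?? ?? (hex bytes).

MEM[0x11,0x18,0x08] = e7 70 49

#0 dst[0x10+8] := {0xa8,0x56,0x1c,0x9f,0xcf,0xe3,0xdc,0x3e}
#1 dst[0x12+6] := {0x37,0xd2,0x49,0x0e,0x68,0x57}
#2 dst[0x17+2] := {0x49,0xc0}
#3 dst[0x16+5] := {0x44,0xe7,0x70,0x80,0x49}
#4 dst[0x10+4] := {0x44,0xe7,0x70,0x80}
query mem[0x11]=0xe7, mem[0x18]=0x70, mem[0x08]=0x49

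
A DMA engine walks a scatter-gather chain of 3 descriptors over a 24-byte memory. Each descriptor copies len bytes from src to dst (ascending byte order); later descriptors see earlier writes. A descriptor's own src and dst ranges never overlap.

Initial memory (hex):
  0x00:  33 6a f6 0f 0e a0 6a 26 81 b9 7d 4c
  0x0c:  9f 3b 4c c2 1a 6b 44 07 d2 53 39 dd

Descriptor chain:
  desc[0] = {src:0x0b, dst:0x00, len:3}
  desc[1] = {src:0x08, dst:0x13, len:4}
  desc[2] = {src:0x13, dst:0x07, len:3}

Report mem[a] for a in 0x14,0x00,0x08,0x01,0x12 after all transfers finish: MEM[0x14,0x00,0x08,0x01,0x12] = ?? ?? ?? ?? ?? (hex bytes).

MEM[0x14,0x00,0x08,0x01,0x12] = b9 4c b9 9f 44

[0] 0x0b->0x00 len=3 : 4c 9f 3b
[1] 0x08->0x13 len=4 : 81 b9 7d 4c
[2] 0x13->0x07 len=3 : 81 b9 7d
query mem[0x14]=0xb9, mem[0x00]=0x4c, mem[0x08]=0xb9, mem[0x01]=0x9f, mem[0x12]=0x44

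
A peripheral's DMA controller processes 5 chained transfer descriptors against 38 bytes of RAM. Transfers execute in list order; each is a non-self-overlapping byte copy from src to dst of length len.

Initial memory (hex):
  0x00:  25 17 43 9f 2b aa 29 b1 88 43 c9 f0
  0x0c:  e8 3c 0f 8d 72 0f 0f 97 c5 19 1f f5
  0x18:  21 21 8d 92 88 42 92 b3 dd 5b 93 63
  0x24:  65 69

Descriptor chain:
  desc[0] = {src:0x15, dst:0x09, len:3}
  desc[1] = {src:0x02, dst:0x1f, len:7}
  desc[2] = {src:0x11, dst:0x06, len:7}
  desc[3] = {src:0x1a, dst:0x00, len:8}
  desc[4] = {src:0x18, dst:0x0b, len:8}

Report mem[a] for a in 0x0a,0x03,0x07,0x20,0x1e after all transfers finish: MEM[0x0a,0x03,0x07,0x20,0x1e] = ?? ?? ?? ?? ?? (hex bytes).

#0 dst[0x09+3] := {0x19,0x1f,0xf5}
#1 dst[0x1f+7] := {0x43,0x9f,0x2b,0xaa,0x29,0xb1,0x88}
#2 dst[0x06+7] := {0x0f,0x0f,0x97,0xc5,0x19,0x1f,0xf5}
#3 dst[0x00+8] := {0x8d,0x92,0x88,0x42,0x92,0x43,0x9f,0x2b}
#4 dst[0x0b+8] := {0x21,0x21,0x8d,0x92,0x88,0x42,0x92,0x43}
query mem[0x0a]=0x19, mem[0x03]=0x42, mem[0x07]=0x2b, mem[0x20]=0x9f, mem[0x1e]=0x92

MEM[0x0a,0x03,0x07,0x20,0x1e] = 19 42 2b 9f 92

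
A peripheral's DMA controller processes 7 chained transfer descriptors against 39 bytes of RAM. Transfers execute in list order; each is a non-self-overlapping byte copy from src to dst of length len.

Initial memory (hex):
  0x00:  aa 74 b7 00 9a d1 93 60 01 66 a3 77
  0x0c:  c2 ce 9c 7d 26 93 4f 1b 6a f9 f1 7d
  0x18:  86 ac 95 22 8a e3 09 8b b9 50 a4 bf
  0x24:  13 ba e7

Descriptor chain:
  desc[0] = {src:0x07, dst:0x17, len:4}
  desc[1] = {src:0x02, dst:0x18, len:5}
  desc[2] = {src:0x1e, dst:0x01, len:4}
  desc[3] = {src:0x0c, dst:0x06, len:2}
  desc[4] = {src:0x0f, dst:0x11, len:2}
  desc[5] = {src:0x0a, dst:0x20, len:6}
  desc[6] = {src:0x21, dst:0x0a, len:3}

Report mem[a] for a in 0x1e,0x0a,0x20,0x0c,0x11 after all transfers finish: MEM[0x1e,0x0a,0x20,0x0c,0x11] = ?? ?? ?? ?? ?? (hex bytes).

MEM[0x1e,0x0a,0x20,0x0c,0x11] = 09 77 a3 ce 7d

D0: mem[0x17..0x1a] <- [60 01 66 a3]
D1: mem[0x18..0x1c] <- [b7 00 9a d1 93]
D2: mem[0x01..0x04] <- [09 8b b9 50]
D3: mem[0x06..0x07] <- [c2 ce]
D4: mem[0x11..0x12] <- [7d 26]
D5: mem[0x20..0x25] <- [a3 77 c2 ce 9c 7d]
D6: mem[0x0a..0x0c] <- [77 c2 ce]
query mem[0x1e]=0x09, mem[0x0a]=0x77, mem[0x20]=0xa3, mem[0x0c]=0xce, mem[0x11]=0x7d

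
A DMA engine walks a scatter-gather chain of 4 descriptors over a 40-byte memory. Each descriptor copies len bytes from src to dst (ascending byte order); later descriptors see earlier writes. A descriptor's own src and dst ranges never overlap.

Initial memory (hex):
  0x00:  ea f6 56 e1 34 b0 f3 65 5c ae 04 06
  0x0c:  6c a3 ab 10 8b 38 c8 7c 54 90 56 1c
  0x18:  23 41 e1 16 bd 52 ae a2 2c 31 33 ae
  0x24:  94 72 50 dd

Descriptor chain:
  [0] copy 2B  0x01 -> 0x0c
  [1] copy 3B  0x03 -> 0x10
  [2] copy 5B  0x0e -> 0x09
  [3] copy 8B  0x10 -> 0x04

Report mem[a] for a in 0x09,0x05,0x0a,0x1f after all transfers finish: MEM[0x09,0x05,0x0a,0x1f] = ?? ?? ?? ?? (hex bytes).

  after D0: wrote 2B at 0x0c = f656
  after D1: wrote 3B at 0x10 = e134b0
  after D2: wrote 5B at 0x09 = ab10e134b0
  after D3: wrote 8B at 0x04 = e134b07c5490561c
query mem[0x09]=0x90, mem[0x05]=0x34, mem[0x0a]=0x56, mem[0x1f]=0xa2

MEM[0x09,0x05,0x0a,0x1f] = 90 34 56 a2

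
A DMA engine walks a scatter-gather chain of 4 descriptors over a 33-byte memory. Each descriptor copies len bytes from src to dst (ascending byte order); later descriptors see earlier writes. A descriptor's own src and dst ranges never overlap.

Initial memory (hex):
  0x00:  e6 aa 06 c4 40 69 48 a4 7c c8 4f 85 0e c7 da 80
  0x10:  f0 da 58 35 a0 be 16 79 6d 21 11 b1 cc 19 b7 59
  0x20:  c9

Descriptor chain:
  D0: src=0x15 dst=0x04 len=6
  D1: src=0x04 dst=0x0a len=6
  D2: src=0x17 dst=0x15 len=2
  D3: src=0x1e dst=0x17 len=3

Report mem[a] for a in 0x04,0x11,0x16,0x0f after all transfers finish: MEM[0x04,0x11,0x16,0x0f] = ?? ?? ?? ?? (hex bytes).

[0] 0x15->0x04 len=6 : be 16 79 6d 21 11
[1] 0x04->0x0a len=6 : be 16 79 6d 21 11
[2] 0x17->0x15 len=2 : 79 6d
[3] 0x1e->0x17 len=3 : b7 59 c9
query mem[0x04]=0xbe, mem[0x11]=0xda, mem[0x16]=0x6d, mem[0x0f]=0x11

MEM[0x04,0x11,0x16,0x0f] = be da 6d 11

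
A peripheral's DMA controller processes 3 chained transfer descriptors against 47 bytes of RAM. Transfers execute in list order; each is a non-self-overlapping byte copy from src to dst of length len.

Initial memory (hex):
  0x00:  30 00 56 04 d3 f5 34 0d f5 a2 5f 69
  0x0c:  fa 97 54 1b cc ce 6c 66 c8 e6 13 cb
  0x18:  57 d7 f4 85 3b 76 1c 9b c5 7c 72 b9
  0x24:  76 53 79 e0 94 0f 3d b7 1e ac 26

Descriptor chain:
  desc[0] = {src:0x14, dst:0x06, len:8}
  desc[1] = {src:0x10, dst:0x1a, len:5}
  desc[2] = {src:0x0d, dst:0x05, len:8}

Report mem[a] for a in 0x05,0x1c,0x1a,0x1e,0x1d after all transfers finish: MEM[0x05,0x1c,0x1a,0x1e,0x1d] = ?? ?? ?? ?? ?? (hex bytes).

#0 dst[0x06+8] := {0xc8,0xe6,0x13,0xcb,0x57,0xd7,0xf4,0x85}
#1 dst[0x1a+5] := {0xcc,0xce,0x6c,0x66,0xc8}
#2 dst[0x05+8] := {0x85,0x54,0x1b,0xcc,0xce,0x6c,0x66,0xc8}
query mem[0x05]=0x85, mem[0x1c]=0x6c, mem[0x1a]=0xcc, mem[0x1e]=0xc8, mem[0x1d]=0x66

MEM[0x05,0x1c,0x1a,0x1e,0x1d] = 85 6c cc c8 66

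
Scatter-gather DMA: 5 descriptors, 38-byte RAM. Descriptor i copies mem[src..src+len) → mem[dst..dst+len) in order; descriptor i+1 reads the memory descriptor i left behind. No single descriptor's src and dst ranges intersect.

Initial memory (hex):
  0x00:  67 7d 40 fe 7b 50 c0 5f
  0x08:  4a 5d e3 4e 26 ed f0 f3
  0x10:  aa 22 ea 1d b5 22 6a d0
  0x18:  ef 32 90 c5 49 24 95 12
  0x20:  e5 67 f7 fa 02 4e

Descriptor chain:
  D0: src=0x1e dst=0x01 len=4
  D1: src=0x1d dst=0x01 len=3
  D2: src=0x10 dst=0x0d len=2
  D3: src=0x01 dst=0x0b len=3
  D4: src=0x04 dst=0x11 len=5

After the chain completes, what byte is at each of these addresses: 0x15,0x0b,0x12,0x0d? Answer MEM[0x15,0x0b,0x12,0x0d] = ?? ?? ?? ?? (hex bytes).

#0 dst[0x01+4] := {0x95,0x12,0xe5,0x67}
#1 dst[0x01+3] := {0x24,0x95,0x12}
#2 dst[0x0d+2] := {0xaa,0x22}
#3 dst[0x0b+3] := {0x24,0x95,0x12}
#4 dst[0x11+5] := {0x67,0x50,0xc0,0x5f,0x4a}
query mem[0x15]=0x4a, mem[0x0b]=0x24, mem[0x12]=0x50, mem[0x0d]=0x12

MEM[0x15,0x0b,0x12,0x0d] = 4a 24 50 12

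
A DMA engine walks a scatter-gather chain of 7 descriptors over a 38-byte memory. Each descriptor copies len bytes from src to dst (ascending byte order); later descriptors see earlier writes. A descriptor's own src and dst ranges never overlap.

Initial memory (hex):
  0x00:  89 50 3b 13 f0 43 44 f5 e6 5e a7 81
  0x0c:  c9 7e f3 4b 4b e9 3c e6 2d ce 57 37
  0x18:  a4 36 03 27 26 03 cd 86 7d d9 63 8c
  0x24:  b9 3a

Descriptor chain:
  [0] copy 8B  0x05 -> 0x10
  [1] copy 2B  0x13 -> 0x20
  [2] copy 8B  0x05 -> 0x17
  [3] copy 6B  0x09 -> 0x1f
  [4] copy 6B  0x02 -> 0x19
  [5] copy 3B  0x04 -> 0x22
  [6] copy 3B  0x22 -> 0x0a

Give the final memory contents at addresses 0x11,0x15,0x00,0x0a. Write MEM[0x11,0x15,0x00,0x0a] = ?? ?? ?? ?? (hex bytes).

D0: mem[0x10..0x17] <- [43 44 f5 e6 5e a7 81 c9]
D1: mem[0x20..0x21] <- [e6 5e]
D2: mem[0x17..0x1e] <- [43 44 f5 e6 5e a7 81 c9]
D3: mem[0x1f..0x24] <- [5e a7 81 c9 7e f3]
D4: mem[0x19..0x1e] <- [3b 13 f0 43 44 f5]
D5: mem[0x22..0x24] <- [f0 43 44]
D6: mem[0x0a..0x0c] <- [f0 43 44]
query mem[0x11]=0x44, mem[0x15]=0xa7, mem[0x00]=0x89, mem[0x0a]=0xf0

MEM[0x11,0x15,0x00,0x0a] = 44 a7 89 f0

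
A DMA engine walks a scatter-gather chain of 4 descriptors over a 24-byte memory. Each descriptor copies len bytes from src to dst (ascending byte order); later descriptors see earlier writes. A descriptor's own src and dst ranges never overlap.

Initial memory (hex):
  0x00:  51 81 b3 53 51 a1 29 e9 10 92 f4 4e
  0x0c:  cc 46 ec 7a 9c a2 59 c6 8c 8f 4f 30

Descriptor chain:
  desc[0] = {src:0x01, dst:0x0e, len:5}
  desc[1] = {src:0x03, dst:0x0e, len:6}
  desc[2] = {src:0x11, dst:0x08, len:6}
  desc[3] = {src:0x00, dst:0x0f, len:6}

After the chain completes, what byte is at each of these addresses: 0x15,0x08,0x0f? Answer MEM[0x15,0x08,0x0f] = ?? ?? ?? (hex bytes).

MEM[0x15,0x08,0x0f] = 8f 29 51

[0] 0x01->0x0e len=5 : 81 b3 53 51 a1
[1] 0x03->0x0e len=6 : 53 51 a1 29 e9 10
[2] 0x11->0x08 len=6 : 29 e9 10 8c 8f 4f
[3] 0x00->0x0f len=6 : 51 81 b3 53 51 a1
query mem[0x15]=0x8f, mem[0x08]=0x29, mem[0x0f]=0x51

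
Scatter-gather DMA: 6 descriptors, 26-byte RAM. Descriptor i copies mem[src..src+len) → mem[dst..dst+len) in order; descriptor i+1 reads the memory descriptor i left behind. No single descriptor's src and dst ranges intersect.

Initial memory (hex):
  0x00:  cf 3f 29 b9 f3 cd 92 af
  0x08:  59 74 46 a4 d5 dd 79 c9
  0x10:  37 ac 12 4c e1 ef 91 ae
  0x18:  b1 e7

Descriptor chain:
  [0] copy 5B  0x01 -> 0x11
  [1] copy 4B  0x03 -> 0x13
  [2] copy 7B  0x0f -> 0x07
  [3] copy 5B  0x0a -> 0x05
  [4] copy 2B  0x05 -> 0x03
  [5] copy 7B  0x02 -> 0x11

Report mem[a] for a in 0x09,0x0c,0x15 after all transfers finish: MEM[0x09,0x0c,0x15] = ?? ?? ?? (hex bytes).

  after D0: wrote 5B at 0x11 = 3f29b9f3cd
  after D1: wrote 4B at 0x13 = b9f3cd92
  after D2: wrote 7B at 0x07 = c9373f29b9f3cd
  after D3: wrote 5B at 0x05 = 29b9f3cd79
  after D4: wrote 2B at 0x03 = 29b9
  after D5: wrote 7B at 0x11 = 2929b929b9f3cd
query mem[0x09]=0x79, mem[0x0c]=0xf3, mem[0x15]=0xb9

MEM[0x09,0x0c,0x15] = 79 f3 b9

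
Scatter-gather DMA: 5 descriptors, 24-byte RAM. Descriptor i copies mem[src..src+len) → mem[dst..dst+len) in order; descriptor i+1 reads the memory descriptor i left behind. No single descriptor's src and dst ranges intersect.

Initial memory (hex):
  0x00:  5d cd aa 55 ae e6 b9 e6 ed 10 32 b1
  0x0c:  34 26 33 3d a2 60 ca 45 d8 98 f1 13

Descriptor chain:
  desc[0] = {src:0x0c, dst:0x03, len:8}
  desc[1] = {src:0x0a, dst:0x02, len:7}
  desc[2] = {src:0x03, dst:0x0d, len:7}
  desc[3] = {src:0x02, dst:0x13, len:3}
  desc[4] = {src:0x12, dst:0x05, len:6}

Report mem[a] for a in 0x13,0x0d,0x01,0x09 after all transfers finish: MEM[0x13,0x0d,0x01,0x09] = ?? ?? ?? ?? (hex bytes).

[0] 0x0c->0x03 len=8 : 34 26 33 3d a2 60 ca 45
[1] 0x0a->0x02 len=7 : 45 b1 34 26 33 3d a2
[2] 0x03->0x0d len=7 : b1 34 26 33 3d a2 ca
[3] 0x02->0x13 len=3 : 45 b1 34
[4] 0x12->0x05 len=6 : a2 45 b1 34 f1 13
query mem[0x13]=0x45, mem[0x0d]=0xb1, mem[0x01]=0xcd, mem[0x09]=0xf1

MEM[0x13,0x0d,0x01,0x09] = 45 b1 cd f1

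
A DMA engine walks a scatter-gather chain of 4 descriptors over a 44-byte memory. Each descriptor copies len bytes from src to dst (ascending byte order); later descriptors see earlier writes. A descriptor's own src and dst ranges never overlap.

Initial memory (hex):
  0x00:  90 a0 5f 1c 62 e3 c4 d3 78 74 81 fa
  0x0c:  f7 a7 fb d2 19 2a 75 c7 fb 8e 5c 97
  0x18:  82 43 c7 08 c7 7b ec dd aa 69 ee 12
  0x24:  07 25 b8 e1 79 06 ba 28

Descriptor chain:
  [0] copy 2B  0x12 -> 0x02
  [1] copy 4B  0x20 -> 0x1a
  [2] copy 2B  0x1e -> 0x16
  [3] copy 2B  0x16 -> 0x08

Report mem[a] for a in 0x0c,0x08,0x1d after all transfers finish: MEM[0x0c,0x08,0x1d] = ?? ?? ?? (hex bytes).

MEM[0x0c,0x08,0x1d] = f7 ec 12

#0 dst[0x02+2] := {0x75,0xc7}
#1 dst[0x1a+4] := {0xaa,0x69,0xee,0x12}
#2 dst[0x16+2] := {0xec,0xdd}
#3 dst[0x08+2] := {0xec,0xdd}
query mem[0x0c]=0xf7, mem[0x08]=0xec, mem[0x1d]=0x12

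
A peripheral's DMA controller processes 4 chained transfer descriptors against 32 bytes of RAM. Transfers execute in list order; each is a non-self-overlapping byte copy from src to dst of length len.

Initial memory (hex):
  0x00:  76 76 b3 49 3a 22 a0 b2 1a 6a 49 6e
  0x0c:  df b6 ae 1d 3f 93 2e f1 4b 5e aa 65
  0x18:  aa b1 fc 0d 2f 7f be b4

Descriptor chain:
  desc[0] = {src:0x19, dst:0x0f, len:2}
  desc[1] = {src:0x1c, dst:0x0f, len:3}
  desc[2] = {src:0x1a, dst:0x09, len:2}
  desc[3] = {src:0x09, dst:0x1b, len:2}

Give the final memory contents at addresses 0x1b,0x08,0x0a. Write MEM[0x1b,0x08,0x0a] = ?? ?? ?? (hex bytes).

#0 dst[0x0f+2] := {0xb1,0xfc}
#1 dst[0x0f+3] := {0x2f,0x7f,0xbe}
#2 dst[0x09+2] := {0xfc,0x0d}
#3 dst[0x1b+2] := {0xfc,0x0d}
query mem[0x1b]=0xfc, mem[0x08]=0x1a, mem[0x0a]=0x0d

MEM[0x1b,0x08,0x0a] = fc 1a 0d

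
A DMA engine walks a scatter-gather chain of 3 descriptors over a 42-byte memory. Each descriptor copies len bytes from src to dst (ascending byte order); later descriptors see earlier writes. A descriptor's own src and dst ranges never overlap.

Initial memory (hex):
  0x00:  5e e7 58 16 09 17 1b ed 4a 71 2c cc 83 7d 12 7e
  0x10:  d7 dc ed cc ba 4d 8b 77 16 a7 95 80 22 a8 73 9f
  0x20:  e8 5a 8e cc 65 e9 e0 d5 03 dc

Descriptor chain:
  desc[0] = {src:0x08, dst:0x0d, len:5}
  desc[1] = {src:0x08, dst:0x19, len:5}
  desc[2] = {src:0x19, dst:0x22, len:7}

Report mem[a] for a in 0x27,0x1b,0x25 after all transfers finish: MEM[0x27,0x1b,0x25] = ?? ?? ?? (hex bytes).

  after D0: wrote 5B at 0x0d = 4a712ccc83
  after D1: wrote 5B at 0x19 = 4a712ccc83
  after D2: wrote 7B at 0x22 = 4a712ccc83739f
query mem[0x27]=0x73, mem[0x1b]=0x2c, mem[0x25]=0xcc

MEM[0x27,0x1b,0x25] = 73 2c cc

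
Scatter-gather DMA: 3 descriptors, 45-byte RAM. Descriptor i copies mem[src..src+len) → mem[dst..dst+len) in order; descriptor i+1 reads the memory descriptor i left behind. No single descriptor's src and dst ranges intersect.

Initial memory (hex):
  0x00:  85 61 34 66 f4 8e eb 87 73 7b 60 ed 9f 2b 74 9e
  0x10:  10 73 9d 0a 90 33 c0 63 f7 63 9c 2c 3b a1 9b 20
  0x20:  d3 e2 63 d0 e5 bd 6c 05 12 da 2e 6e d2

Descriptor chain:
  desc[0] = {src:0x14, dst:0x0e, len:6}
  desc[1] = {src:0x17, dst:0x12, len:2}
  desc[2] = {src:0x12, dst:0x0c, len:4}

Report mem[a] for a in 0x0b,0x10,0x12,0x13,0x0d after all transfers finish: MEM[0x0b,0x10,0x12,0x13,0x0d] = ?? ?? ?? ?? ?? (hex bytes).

MEM[0x0b,0x10,0x12,0x13,0x0d] = ed c0 63 f7 f7

[0] 0x14->0x0e len=6 : 90 33 c0 63 f7 63
[1] 0x17->0x12 len=2 : 63 f7
[2] 0x12->0x0c len=4 : 63 f7 90 33
query mem[0x0b]=0xed, mem[0x10]=0xc0, mem[0x12]=0x63, mem[0x13]=0xf7, mem[0x0d]=0xf7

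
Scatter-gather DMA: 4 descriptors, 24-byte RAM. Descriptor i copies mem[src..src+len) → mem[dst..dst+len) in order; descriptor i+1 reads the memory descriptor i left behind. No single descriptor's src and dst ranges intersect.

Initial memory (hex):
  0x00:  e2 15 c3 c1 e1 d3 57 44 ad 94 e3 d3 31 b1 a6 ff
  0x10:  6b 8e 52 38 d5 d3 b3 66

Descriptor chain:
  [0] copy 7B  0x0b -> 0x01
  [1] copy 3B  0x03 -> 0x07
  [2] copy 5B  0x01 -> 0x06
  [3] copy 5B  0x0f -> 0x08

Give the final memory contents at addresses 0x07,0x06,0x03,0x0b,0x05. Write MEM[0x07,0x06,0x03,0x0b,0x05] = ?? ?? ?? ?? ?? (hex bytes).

#0 dst[0x01+7] := {0xd3,0x31,0xb1,0xa6,0xff,0x6b,0x8e}
#1 dst[0x07+3] := {0xb1,0xa6,0xff}
#2 dst[0x06+5] := {0xd3,0x31,0xb1,0xa6,0xff}
#3 dst[0x08+5] := {0xff,0x6b,0x8e,0x52,0x38}
query mem[0x07]=0x31, mem[0x06]=0xd3, mem[0x03]=0xb1, mem[0x0b]=0x52, mem[0x05]=0xff

MEM[0x07,0x06,0x03,0x0b,0x05] = 31 d3 b1 52 ff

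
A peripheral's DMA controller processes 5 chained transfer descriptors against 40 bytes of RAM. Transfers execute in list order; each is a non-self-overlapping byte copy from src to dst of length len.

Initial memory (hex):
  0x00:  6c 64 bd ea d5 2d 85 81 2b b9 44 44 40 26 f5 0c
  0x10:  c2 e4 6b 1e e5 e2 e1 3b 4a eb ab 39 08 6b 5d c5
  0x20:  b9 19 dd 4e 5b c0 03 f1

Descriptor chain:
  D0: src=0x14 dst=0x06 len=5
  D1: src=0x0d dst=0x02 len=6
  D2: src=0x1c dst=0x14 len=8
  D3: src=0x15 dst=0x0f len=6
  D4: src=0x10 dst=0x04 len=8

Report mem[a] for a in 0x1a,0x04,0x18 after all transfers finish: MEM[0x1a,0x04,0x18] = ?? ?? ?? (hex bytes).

D0: mem[0x06..0x0a] <- [e5 e2 e1 3b 4a]
D1: mem[0x02..0x07] <- [26 f5 0c c2 e4 6b]
D2: mem[0x14..0x1b] <- [08 6b 5d c5 b9 19 dd 4e]
D3: mem[0x0f..0x14] <- [6b 5d c5 b9 19 dd]
D4: mem[0x04..0x0b] <- [5d c5 b9 19 dd 6b 5d c5]
query mem[0x1a]=0xdd, mem[0x04]=0x5d, mem[0x18]=0xb9

MEM[0x1a,0x04,0x18] = dd 5d b9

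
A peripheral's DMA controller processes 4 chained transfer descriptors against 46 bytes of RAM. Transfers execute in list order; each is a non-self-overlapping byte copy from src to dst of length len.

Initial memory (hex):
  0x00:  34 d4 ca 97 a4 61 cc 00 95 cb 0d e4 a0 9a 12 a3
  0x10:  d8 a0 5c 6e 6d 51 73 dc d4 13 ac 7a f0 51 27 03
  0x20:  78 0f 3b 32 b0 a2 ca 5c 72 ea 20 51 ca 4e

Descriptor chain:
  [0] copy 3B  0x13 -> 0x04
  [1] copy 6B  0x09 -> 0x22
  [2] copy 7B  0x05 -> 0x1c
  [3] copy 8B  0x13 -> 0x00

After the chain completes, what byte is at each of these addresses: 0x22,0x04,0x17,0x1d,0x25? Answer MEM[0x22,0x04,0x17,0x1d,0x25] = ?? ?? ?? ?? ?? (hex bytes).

MEM[0x22,0x04,0x17,0x1d,0x25] = e4 dc dc 51 a0

  after D0: wrote 3B at 0x04 = 6e6d51
  after D1: wrote 6B at 0x22 = cb0de4a09a12
  after D2: wrote 7B at 0x1c = 6d510095cb0de4
  after D3: wrote 8B at 0x00 = 6e6d5173dcd413ac
query mem[0x22]=0xe4, mem[0x04]=0xdc, mem[0x17]=0xdc, mem[0x1d]=0x51, mem[0x25]=0xa0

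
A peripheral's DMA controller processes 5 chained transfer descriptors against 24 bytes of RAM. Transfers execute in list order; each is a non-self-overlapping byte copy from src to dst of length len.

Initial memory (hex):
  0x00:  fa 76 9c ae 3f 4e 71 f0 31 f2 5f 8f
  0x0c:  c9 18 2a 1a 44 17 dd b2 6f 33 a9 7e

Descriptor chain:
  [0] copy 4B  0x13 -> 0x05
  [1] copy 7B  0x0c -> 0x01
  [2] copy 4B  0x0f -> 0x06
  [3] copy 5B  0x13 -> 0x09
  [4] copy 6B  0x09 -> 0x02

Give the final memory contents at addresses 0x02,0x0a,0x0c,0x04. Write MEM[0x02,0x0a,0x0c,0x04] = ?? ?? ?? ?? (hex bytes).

D0: mem[0x05..0x08] <- [b2 6f 33 a9]
D1: mem[0x01..0x07] <- [c9 18 2a 1a 44 17 dd]
D2: mem[0x06..0x09] <- [1a 44 17 dd]
D3: mem[0x09..0x0d] <- [b2 6f 33 a9 7e]
D4: mem[0x02..0x07] <- [b2 6f 33 a9 7e 2a]
query mem[0x02]=0xb2, mem[0x0a]=0x6f, mem[0x0c]=0xa9, mem[0x04]=0x33

MEM[0x02,0x0a,0x0c,0x04] = b2 6f a9 33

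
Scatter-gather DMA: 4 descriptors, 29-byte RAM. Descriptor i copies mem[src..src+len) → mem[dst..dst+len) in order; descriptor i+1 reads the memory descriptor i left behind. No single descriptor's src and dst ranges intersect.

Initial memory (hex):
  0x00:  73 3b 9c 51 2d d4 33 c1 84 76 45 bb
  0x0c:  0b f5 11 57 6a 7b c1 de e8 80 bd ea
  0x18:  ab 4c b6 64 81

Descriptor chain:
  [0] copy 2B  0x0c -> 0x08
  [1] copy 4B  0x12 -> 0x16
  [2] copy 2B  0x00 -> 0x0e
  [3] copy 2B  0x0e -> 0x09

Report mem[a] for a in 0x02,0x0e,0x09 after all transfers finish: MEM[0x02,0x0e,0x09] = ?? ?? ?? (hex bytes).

MEM[0x02,0x0e,0x09] = 9c 73 73

[0] 0x0c->0x08 len=2 : 0b f5
[1] 0x12->0x16 len=4 : c1 de e8 80
[2] 0x00->0x0e len=2 : 73 3b
[3] 0x0e->0x09 len=2 : 73 3b
query mem[0x02]=0x9c, mem[0x0e]=0x73, mem[0x09]=0x73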